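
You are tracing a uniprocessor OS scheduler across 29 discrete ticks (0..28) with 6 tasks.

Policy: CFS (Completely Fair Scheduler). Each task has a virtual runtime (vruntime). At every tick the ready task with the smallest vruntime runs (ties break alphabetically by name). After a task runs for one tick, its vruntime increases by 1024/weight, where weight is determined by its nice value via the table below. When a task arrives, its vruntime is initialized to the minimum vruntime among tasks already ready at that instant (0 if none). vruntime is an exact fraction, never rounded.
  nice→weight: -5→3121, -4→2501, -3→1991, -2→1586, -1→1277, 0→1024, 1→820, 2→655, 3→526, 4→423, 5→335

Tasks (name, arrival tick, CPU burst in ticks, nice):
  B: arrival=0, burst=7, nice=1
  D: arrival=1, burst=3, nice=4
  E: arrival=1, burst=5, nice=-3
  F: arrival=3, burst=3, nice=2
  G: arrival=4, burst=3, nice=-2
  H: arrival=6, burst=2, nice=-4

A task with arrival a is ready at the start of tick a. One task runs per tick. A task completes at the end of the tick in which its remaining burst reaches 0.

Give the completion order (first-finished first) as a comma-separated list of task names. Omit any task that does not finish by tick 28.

completion order = H, G, E, F, D, B

t=0: vr[B=0] → run B
t=1: vr[B=256/205 D=256/205 E=256/205] → run B
t=2: vr[B=512/205 D=256/205 E=256/205] → run D
t=3: vr[B=512/205 D=318208/86715 E=256/205 F=256/205] → run E
t=4: vr[B=512/205 D=318208/86715 E=719616/408155 F=256/205 G=256/205] → run F
t=5: vr[B=512/205 D=318208/86715 E=719616/408155 F=15104/5371 G=256/205] → run G
t=6: vr[B=512/205 D=318208/86715 E=719616/408155 F=15104/5371 G=307968/162565 H=719616/408155] → run E
t=7: vr[B=512/205 D=318208/86715 E=929536/408155 F=15104/5371 G=307968/162565 H=719616/408155] → run H
t=8: vr[B=512/205 D=318208/86715 E=929536/408155 F=15104/5371 G=307968/162565 H=54090496/24897455] → run G
t=9: vr[B=512/205 D=318208/86715 E=929536/408155 F=15104/5371 G=412928/162565 H=54090496/24897455] → run H
t=10: vr[B=512/205 D=318208/86715 E=929536/408155 F=15104/5371 G=412928/162565] → run E
t=11: vr[B=512/205 D=318208/86715 E=1139456/408155 F=15104/5371 G=412928/162565] → run B
t=12: vr[B=768/205 D=318208/86715 E=1139456/408155 F=15104/5371 G=412928/162565] → run G
t=13: vr[B=768/205 D=318208/86715 E=1139456/408155 F=15104/5371] → run E
t=14: vr[B=768/205 D=318208/86715 E=1349376/408155 F=15104/5371] → run F
t=15: vr[B=768/205 D=318208/86715 E=1349376/408155 F=117504/26855] → run E
t=16: vr[B=768/205 D=318208/86715 F=117504/26855] → run D
t=17: vr[B=768/205 D=528128/86715 F=117504/26855] → run B
t=18: vr[B=1024/205 D=528128/86715 F=117504/26855] → run F
t=19: vr[B=1024/205 D=528128/86715] → run B
t=20: vr[B=256/41 D=528128/86715] → run D
t=21: vr[B=256/41] → run B
t=22: vr[B=1536/205] → run B
t=23: (idle)
t=24: (idle)
t=25: (idle)
t=26: (idle)
t=27: (idle)
t=28: (idle)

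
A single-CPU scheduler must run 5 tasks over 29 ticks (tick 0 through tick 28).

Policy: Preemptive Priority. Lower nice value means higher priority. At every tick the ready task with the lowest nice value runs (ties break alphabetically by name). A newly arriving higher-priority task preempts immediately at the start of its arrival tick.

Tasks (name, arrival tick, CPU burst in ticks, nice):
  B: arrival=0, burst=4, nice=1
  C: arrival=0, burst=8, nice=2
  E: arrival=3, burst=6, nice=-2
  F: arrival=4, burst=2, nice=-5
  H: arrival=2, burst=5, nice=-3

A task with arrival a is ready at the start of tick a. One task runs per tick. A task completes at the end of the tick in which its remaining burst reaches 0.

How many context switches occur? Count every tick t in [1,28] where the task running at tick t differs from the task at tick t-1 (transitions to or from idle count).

context switches = 7

t=0: ready={B,C} → run B
t=1: ready={B,C} → run B
t=2: ready={B,C,H} → run H
t=3: ready={B,C,E,H} → run H
t=4: ready={B,C,E,F,H} → run F
t=5: ready={B,C,E,F,H} → run F
t=6: ready={B,C,E,H} → run H
t=7: ready={B,C,E,H} → run H
t=8: ready={B,C,E,H} → run H
t=9: ready={B,C,E} → run E
t=10: ready={B,C,E} → run E
t=11: ready={B,C,E} → run E
t=12: ready={B,C,E} → run E
t=13: ready={B,C,E} → run E
t=14: ready={B,C,E} → run E
t=15: ready={B,C} → run B
t=16: ready={B,C} → run B
t=17: ready={C} → run C
t=18: ready={C} → run C
t=19: ready={C} → run C
t=20: ready={C} → run C
t=21: ready={C} → run C
t=22: ready={C} → run C
t=23: ready={C} → run C
t=24: ready={C} → run C
t=25: (idle)
t=26: (idle)
t=27: (idle)
t=28: (idle)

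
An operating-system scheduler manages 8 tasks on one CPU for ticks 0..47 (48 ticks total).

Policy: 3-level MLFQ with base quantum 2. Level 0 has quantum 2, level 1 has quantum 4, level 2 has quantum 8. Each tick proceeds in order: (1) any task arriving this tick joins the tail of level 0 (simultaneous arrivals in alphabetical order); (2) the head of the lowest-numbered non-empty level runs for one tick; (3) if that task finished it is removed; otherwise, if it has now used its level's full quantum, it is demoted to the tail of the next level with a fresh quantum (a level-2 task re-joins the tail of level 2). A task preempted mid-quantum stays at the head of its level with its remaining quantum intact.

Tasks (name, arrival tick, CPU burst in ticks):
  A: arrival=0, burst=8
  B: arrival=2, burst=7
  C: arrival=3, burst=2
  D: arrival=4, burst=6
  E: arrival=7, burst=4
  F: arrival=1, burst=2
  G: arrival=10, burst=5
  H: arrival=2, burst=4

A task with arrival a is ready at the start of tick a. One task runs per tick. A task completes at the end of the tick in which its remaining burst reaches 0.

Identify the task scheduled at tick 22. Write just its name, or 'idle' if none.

running at tick 22 = B

t=0: L0/L1/L2 = A/-/- → run A
t=1: L0/L1/L2 = AF/-/- → run A
t=2: L0/L1/L2 = FBH/A/- → run F
t=3: L0/L1/L2 = FBHC/A/- → run F
t=4: L0/L1/L2 = BHCD/A/- → run B
t=5: L0/L1/L2 = BHCD/A/- → run B
t=6: L0/L1/L2 = HCD/AB/- → run H
t=7: L0/L1/L2 = HCDE/AB/- → run H
t=8: L0/L1/L2 = CDE/ABH/- → run C
t=9: L0/L1/L2 = CDE/ABH/- → run C
t=10: L0/L1/L2 = DEG/ABH/- → run D
t=11: L0/L1/L2 = DEG/ABH/- → run D
t=12: L0/L1/L2 = EG/ABHD/- → run E
t=13: L0/L1/L2 = EG/ABHD/- → run E
t=14: L0/L1/L2 = G/ABHDE/- → run G
t=15: L0/L1/L2 = G/ABHDE/- → run G
t=16: L0/L1/L2 = -/ABHDEG/- → run A
t=17: L0/L1/L2 = -/ABHDEG/- → run A
t=18: L0/L1/L2 = -/ABHDEG/- → run A
t=19: L0/L1/L2 = -/ABHDEG/- → run A
t=20: L0/L1/L2 = -/BHDEG/A → run B
t=21: L0/L1/L2 = -/BHDEG/A → run B
t=22: L0/L1/L2 = -/BHDEG/A → run B
t=23: L0/L1/L2 = -/BHDEG/A → run B
t=24: L0/L1/L2 = -/HDEG/AB → run H
t=25: L0/L1/L2 = -/HDEG/AB → run H
t=26: L0/L1/L2 = -/DEG/AB → run D
t=27: L0/L1/L2 = -/DEG/AB → run D
t=28: L0/L1/L2 = -/DEG/AB → run D
t=29: L0/L1/L2 = -/DEG/AB → run D
t=30: L0/L1/L2 = -/EG/AB → run E
t=31: L0/L1/L2 = -/EG/AB → run E
t=32: L0/L1/L2 = -/G/AB → run G
t=33: L0/L1/L2 = -/G/AB → run G
t=34: L0/L1/L2 = -/G/AB → run G
t=35: L0/L1/L2 = -/-/AB → run A
t=36: L0/L1/L2 = -/-/AB → run A
t=37: L0/L1/L2 = -/-/B → run B
t=38: (idle)
t=39: (idle)
t=40: (idle)
t=41: (idle)
t=42: (idle)
t=43: (idle)
t=44: (idle)
t=45: (idle)
t=46: (idle)
t=47: (idle)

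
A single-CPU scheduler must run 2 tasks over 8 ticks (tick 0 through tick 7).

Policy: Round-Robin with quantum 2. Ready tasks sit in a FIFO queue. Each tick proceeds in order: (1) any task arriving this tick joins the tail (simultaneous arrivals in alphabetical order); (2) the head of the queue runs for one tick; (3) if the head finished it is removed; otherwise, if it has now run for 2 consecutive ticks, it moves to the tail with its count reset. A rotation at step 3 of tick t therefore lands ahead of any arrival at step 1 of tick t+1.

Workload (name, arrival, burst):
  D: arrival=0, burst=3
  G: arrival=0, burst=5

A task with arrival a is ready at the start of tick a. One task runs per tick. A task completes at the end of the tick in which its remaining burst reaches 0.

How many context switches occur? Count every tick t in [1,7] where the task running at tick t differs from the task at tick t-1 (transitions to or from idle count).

t=0: queue=[D,G] q_used=0 → run D
t=1: queue=[D,G] q_used=1 → run D
t=2: queue=[G,D] q_used=0 → run G
t=3: queue=[G,D] q_used=1 → run G
t=4: queue=[D,G] q_used=0 → run D
t=5: queue=[G] q_used=0 → run G
t=6: queue=[G] q_used=1 → run G
t=7: queue=[G] q_used=0 → run G

context switches = 3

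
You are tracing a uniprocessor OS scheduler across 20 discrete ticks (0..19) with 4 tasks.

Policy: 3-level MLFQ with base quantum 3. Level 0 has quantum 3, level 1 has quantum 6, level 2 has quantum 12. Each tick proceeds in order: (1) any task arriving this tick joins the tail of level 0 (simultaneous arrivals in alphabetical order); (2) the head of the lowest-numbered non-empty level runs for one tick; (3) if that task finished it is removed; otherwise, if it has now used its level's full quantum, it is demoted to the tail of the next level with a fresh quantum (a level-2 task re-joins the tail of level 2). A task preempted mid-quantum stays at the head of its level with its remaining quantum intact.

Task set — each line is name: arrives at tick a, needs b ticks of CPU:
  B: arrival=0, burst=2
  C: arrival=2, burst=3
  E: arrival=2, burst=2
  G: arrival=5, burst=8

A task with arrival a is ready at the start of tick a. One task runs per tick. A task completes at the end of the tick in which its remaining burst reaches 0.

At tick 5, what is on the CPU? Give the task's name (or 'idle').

t=0: L0/L1/L2 = B/-/- → run B
t=1: L0/L1/L2 = B/-/- → run B
t=2: L0/L1/L2 = CE/-/- → run C
t=3: L0/L1/L2 = CE/-/- → run C
t=4: L0/L1/L2 = CE/-/- → run C
t=5: L0/L1/L2 = EG/-/- → run E
t=6: L0/L1/L2 = EG/-/- → run E
t=7: L0/L1/L2 = G/-/- → run G
t=8: L0/L1/L2 = G/-/- → run G
t=9: L0/L1/L2 = G/-/- → run G
t=10: L0/L1/L2 = -/G/- → run G
t=11: L0/L1/L2 = -/G/- → run G
t=12: L0/L1/L2 = -/G/- → run G
t=13: L0/L1/L2 = -/G/- → run G
t=14: L0/L1/L2 = -/G/- → run G
t=15: (idle)
t=16: (idle)
t=17: (idle)
t=18: (idle)
t=19: (idle)

running at tick 5 = E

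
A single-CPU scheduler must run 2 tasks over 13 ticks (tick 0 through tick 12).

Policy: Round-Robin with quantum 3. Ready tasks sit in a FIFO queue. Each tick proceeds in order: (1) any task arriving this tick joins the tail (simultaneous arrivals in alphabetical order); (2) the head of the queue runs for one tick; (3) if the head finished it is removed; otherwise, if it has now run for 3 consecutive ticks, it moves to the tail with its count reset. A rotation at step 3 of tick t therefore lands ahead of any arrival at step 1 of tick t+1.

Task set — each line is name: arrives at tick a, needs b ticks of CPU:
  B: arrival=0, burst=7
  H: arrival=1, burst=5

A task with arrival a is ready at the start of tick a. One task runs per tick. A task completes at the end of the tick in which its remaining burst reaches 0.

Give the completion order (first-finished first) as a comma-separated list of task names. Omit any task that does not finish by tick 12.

t=0: queue=[B] q_used=0 → run B
t=1: queue=[B,H] q_used=1 → run B
t=2: queue=[B,H] q_used=2 → run B
t=3: queue=[H,B] q_used=0 → run H
t=4: queue=[H,B] q_used=1 → run H
t=5: queue=[H,B] q_used=2 → run H
t=6: queue=[B,H] q_used=0 → run B
t=7: queue=[B,H] q_used=1 → run B
t=8: queue=[B,H] q_used=2 → run B
t=9: queue=[H,B] q_used=0 → run H
t=10: queue=[H,B] q_used=1 → run H
t=11: queue=[B] q_used=0 → run B
t=12: (idle)

completion order = H, B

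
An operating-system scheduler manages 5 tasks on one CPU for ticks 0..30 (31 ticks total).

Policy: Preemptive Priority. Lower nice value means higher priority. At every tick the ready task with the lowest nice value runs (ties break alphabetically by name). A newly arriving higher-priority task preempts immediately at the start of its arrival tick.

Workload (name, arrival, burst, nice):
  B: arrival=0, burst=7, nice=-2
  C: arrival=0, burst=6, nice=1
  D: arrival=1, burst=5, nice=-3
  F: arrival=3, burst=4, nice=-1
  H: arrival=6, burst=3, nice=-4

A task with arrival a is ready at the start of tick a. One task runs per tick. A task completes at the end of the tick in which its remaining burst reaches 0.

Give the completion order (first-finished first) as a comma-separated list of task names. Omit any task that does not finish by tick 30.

t=0: ready={B,C} → run B
t=1: ready={B,C,D} → run D
t=2: ready={B,C,D} → run D
t=3: ready={B,C,D,F} → run D
t=4: ready={B,C,D,F} → run D
t=5: ready={B,C,D,F} → run D
t=6: ready={B,C,F,H} → run H
t=7: ready={B,C,F,H} → run H
t=8: ready={B,C,F,H} → run H
t=9: ready={B,C,F} → run B
t=10: ready={B,C,F} → run B
t=11: ready={B,C,F} → run B
t=12: ready={B,C,F} → run B
t=13: ready={B,C,F} → run B
t=14: ready={B,C,F} → run B
t=15: ready={C,F} → run F
t=16: ready={C,F} → run F
t=17: ready={C,F} → run F
t=18: ready={C,F} → run F
t=19: ready={C} → run C
t=20: ready={C} → run C
t=21: ready={C} → run C
t=22: ready={C} → run C
t=23: ready={C} → run C
t=24: ready={C} → run C
t=25: (idle)
t=26: (idle)
t=27: (idle)
t=28: (idle)
t=29: (idle)
t=30: (idle)

completion order = D, H, B, F, C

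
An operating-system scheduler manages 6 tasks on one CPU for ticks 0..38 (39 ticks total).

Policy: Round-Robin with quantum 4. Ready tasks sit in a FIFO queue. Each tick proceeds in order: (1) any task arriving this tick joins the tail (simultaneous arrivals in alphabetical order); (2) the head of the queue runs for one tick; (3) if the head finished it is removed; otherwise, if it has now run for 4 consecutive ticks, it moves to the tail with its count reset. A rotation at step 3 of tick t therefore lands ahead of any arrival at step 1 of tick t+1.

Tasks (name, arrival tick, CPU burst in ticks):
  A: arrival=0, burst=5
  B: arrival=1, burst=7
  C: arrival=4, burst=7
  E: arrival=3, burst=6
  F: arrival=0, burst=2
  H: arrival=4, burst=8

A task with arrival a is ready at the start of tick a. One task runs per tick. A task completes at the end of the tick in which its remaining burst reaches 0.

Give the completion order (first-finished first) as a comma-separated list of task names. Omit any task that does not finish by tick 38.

completion order = F, A, B, E, C, H

t=0: queue=[A,F] q_used=0 → run A
t=1: queue=[A,F,B] q_used=1 → run A
t=2: queue=[A,F,B] q_used=2 → run A
t=3: queue=[A,F,B,E] q_used=3 → run A
t=4: queue=[F,B,E,A,C,H] q_used=0 → run F
t=5: queue=[F,B,E,A,C,H] q_used=1 → run F
t=6: queue=[B,E,A,C,H] q_used=0 → run B
t=7: queue=[B,E,A,C,H] q_used=1 → run B
t=8: queue=[B,E,A,C,H] q_used=2 → run B
t=9: queue=[B,E,A,C,H] q_used=3 → run B
t=10: queue=[E,A,C,H,B] q_used=0 → run E
t=11: queue=[E,A,C,H,B] q_used=1 → run E
t=12: queue=[E,A,C,H,B] q_used=2 → run E
t=13: queue=[E,A,C,H,B] q_used=3 → run E
t=14: queue=[A,C,H,B,E] q_used=0 → run A
t=15: queue=[C,H,B,E] q_used=0 → run C
t=16: queue=[C,H,B,E] q_used=1 → run C
t=17: queue=[C,H,B,E] q_used=2 → run C
t=18: queue=[C,H,B,E] q_used=3 → run C
t=19: queue=[H,B,E,C] q_used=0 → run H
t=20: queue=[H,B,E,C] q_used=1 → run H
t=21: queue=[H,B,E,C] q_used=2 → run H
t=22: queue=[H,B,E,C] q_used=3 → run H
t=23: queue=[B,E,C,H] q_used=0 → run B
t=24: queue=[B,E,C,H] q_used=1 → run B
t=25: queue=[B,E,C,H] q_used=2 → run B
t=26: queue=[E,C,H] q_used=0 → run E
t=27: queue=[E,C,H] q_used=1 → run E
t=28: queue=[C,H] q_used=0 → run C
t=29: queue=[C,H] q_used=1 → run C
t=30: queue=[C,H] q_used=2 → run C
t=31: queue=[H] q_used=0 → run H
t=32: queue=[H] q_used=1 → run H
t=33: queue=[H] q_used=2 → run H
t=34: queue=[H] q_used=3 → run H
t=35: (idle)
t=36: (idle)
t=37: (idle)
t=38: (idle)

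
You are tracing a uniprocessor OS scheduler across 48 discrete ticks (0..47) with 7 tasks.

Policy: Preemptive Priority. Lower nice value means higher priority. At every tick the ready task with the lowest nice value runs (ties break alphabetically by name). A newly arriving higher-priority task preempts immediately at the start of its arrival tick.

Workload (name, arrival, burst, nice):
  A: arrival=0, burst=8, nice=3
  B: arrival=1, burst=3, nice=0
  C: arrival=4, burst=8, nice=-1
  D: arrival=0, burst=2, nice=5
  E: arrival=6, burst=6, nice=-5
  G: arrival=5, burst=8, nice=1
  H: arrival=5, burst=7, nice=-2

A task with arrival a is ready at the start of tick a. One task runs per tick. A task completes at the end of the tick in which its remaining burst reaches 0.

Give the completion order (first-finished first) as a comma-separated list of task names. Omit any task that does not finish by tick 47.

t=0: ready={A,D} → run A
t=1: ready={A,B,D} → run B
t=2: ready={A,B,D} → run B
t=3: ready={A,B,D} → run B
t=4: ready={A,C,D} → run C
t=5: ready={A,C,D,G,H} → run H
t=6: ready={A,C,D,E,G,H} → run E
t=7: ready={A,C,D,E,G,H} → run E
t=8: ready={A,C,D,E,G,H} → run E
t=9: ready={A,C,D,E,G,H} → run E
t=10: ready={A,C,D,E,G,H} → run E
t=11: ready={A,C,D,E,G,H} → run E
t=12: ready={A,C,D,G,H} → run H
t=13: ready={A,C,D,G,H} → run H
t=14: ready={A,C,D,G,H} → run H
t=15: ready={A,C,D,G,H} → run H
t=16: ready={A,C,D,G,H} → run H
t=17: ready={A,C,D,G,H} → run H
t=18: ready={A,C,D,G} → run C
t=19: ready={A,C,D,G} → run C
t=20: ready={A,C,D,G} → run C
t=21: ready={A,C,D,G} → run C
t=22: ready={A,C,D,G} → run C
t=23: ready={A,C,D,G} → run C
t=24: ready={A,C,D,G} → run C
t=25: ready={A,D,G} → run G
t=26: ready={A,D,G} → run G
t=27: ready={A,D,G} → run G
t=28: ready={A,D,G} → run G
t=29: ready={A,D,G} → run G
t=30: ready={A,D,G} → run G
t=31: ready={A,D,G} → run G
t=32: ready={A,D,G} → run G
t=33: ready={A,D} → run A
t=34: ready={A,D} → run A
t=35: ready={A,D} → run A
t=36: ready={A,D} → run A
t=37: ready={A,D} → run A
t=38: ready={A,D} → run A
t=39: ready={A,D} → run A
t=40: ready={D} → run D
t=41: ready={D} → run D
t=42: (idle)
t=43: (idle)
t=44: (idle)
t=45: (idle)
t=46: (idle)
t=47: (idle)

completion order = B, E, H, C, G, A, D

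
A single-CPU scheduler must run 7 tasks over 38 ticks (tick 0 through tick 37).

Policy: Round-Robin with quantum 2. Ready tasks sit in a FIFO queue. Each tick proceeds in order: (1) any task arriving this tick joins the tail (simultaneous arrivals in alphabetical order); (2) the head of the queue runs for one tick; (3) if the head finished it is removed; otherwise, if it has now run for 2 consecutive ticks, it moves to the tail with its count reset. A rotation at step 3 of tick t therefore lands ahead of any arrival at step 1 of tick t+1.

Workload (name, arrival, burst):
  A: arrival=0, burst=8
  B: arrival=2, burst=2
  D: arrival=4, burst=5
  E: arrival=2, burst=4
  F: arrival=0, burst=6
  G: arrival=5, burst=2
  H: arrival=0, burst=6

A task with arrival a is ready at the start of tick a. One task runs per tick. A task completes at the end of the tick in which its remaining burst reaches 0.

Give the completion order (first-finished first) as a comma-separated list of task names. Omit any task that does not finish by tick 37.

t=0: queue=[A,F,H] q_used=0 → run A
t=1: queue=[A,F,H] q_used=1 → run A
t=2: queue=[F,H,A,B,E] q_used=0 → run F
t=3: queue=[F,H,A,B,E] q_used=1 → run F
t=4: queue=[H,A,B,E,F,D] q_used=0 → run H
t=5: queue=[H,A,B,E,F,D,G] q_used=1 → run H
t=6: queue=[A,B,E,F,D,G,H] q_used=0 → run A
t=7: queue=[A,B,E,F,D,G,H] q_used=1 → run A
t=8: queue=[B,E,F,D,G,H,A] q_used=0 → run B
t=9: queue=[B,E,F,D,G,H,A] q_used=1 → run B
t=10: queue=[E,F,D,G,H,A] q_used=0 → run E
t=11: queue=[E,F,D,G,H,A] q_used=1 → run E
t=12: queue=[F,D,G,H,A,E] q_used=0 → run F
t=13: queue=[F,D,G,H,A,E] q_used=1 → run F
t=14: queue=[D,G,H,A,E,F] q_used=0 → run D
t=15: queue=[D,G,H,A,E,F] q_used=1 → run D
t=16: queue=[G,H,A,E,F,D] q_used=0 → run G
t=17: queue=[G,H,A,E,F,D] q_used=1 → run G
t=18: queue=[H,A,E,F,D] q_used=0 → run H
t=19: queue=[H,A,E,F,D] q_used=1 → run H
t=20: queue=[A,E,F,D,H] q_used=0 → run A
t=21: queue=[A,E,F,D,H] q_used=1 → run A
t=22: queue=[E,F,D,H,A] q_used=0 → run E
t=23: queue=[E,F,D,H,A] q_used=1 → run E
t=24: queue=[F,D,H,A] q_used=0 → run F
t=25: queue=[F,D,H,A] q_used=1 → run F
t=26: queue=[D,H,A] q_used=0 → run D
t=27: queue=[D,H,A] q_used=1 → run D
t=28: queue=[H,A,D] q_used=0 → run H
t=29: queue=[H,A,D] q_used=1 → run H
t=30: queue=[A,D] q_used=0 → run A
t=31: queue=[A,D] q_used=1 → run A
t=32: queue=[D] q_used=0 → run D
t=33: (idle)
t=34: (idle)
t=35: (idle)
t=36: (idle)
t=37: (idle)

completion order = B, G, E, F, H, A, D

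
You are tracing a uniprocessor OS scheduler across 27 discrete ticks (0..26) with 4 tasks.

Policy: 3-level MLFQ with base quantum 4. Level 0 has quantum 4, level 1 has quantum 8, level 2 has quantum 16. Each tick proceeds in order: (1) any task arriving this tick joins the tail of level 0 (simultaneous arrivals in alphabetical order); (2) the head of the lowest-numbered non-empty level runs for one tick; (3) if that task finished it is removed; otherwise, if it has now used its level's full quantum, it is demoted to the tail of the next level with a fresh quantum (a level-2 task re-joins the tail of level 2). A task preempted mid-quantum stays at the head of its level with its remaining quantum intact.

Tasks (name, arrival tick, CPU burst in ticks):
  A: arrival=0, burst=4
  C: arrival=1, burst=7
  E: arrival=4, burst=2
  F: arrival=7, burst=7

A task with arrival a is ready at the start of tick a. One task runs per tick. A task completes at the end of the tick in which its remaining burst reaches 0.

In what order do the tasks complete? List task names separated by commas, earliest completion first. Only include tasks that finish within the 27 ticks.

completion order = A, E, C, F

t=0: L0/L1/L2 = A/-/- → run A
t=1: L0/L1/L2 = AC/-/- → run A
t=2: L0/L1/L2 = AC/-/- → run A
t=3: L0/L1/L2 = AC/-/- → run A
t=4: L0/L1/L2 = CE/-/- → run C
t=5: L0/L1/L2 = CE/-/- → run C
t=6: L0/L1/L2 = CE/-/- → run C
t=7: L0/L1/L2 = CEF/-/- → run C
t=8: L0/L1/L2 = EF/C/- → run E
t=9: L0/L1/L2 = EF/C/- → run E
t=10: L0/L1/L2 = F/C/- → run F
t=11: L0/L1/L2 = F/C/- → run F
t=12: L0/L1/L2 = F/C/- → run F
t=13: L0/L1/L2 = F/C/- → run F
t=14: L0/L1/L2 = -/CF/- → run C
t=15: L0/L1/L2 = -/CF/- → run C
t=16: L0/L1/L2 = -/CF/- → run C
t=17: L0/L1/L2 = -/F/- → run F
t=18: L0/L1/L2 = -/F/- → run F
t=19: L0/L1/L2 = -/F/- → run F
t=20: (idle)
t=21: (idle)
t=22: (idle)
t=23: (idle)
t=24: (idle)
t=25: (idle)
t=26: (idle)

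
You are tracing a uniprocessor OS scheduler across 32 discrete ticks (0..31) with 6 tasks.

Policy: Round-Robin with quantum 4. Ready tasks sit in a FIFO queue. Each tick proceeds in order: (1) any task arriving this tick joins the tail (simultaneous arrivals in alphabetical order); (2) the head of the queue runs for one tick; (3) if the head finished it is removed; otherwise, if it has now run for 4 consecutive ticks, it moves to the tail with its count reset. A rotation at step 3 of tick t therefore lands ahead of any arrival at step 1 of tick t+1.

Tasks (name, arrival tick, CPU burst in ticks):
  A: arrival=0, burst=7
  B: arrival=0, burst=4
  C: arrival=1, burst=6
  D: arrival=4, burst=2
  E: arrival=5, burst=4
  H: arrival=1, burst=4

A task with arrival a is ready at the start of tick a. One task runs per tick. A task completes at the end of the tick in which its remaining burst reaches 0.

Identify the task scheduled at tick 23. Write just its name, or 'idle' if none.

t=0: queue=[A,B] q_used=0 → run A
t=1: queue=[A,B,C,H] q_used=1 → run A
t=2: queue=[A,B,C,H] q_used=2 → run A
t=3: queue=[A,B,C,H] q_used=3 → run A
t=4: queue=[B,C,H,A,D] q_used=0 → run B
t=5: queue=[B,C,H,A,D,E] q_used=1 → run B
t=6: queue=[B,C,H,A,D,E] q_used=2 → run B
t=7: queue=[B,C,H,A,D,E] q_used=3 → run B
t=8: queue=[C,H,A,D,E] q_used=0 → run C
t=9: queue=[C,H,A,D,E] q_used=1 → run C
t=10: queue=[C,H,A,D,E] q_used=2 → run C
t=11: queue=[C,H,A,D,E] q_used=3 → run C
t=12: queue=[H,A,D,E,C] q_used=0 → run H
t=13: queue=[H,A,D,E,C] q_used=1 → run H
t=14: queue=[H,A,D,E,C] q_used=2 → run H
t=15: queue=[H,A,D,E,C] q_used=3 → run H
t=16: queue=[A,D,E,C] q_used=0 → run A
t=17: queue=[A,D,E,C] q_used=1 → run A
t=18: queue=[A,D,E,C] q_used=2 → run A
t=19: queue=[D,E,C] q_used=0 → run D
t=20: queue=[D,E,C] q_used=1 → run D
t=21: queue=[E,C] q_used=0 → run E
t=22: queue=[E,C] q_used=1 → run E
t=23: queue=[E,C] q_used=2 → run E
t=24: queue=[E,C] q_used=3 → run E
t=25: queue=[C] q_used=0 → run C
t=26: queue=[C] q_used=1 → run C
t=27: (idle)
t=28: (idle)
t=29: (idle)
t=30: (idle)
t=31: (idle)

running at tick 23 = E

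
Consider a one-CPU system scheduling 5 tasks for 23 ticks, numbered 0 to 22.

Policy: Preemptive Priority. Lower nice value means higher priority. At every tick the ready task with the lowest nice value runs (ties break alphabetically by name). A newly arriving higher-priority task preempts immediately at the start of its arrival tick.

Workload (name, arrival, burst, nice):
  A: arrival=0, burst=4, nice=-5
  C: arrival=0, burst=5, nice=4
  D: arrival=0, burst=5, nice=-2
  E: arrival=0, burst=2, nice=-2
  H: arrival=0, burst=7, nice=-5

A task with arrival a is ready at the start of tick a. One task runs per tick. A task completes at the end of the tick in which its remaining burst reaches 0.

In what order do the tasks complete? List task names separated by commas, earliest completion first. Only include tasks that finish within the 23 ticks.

completion order = A, H, D, E, C

t=0: ready={A,C,D,E,H} → run A
t=1: ready={A,C,D,E,H} → run A
t=2: ready={A,C,D,E,H} → run A
t=3: ready={A,C,D,E,H} → run A
t=4: ready={C,D,E,H} → run H
t=5: ready={C,D,E,H} → run H
t=6: ready={C,D,E,H} → run H
t=7: ready={C,D,E,H} → run H
t=8: ready={C,D,E,H} → run H
t=9: ready={C,D,E,H} → run H
t=10: ready={C,D,E,H} → run H
t=11: ready={C,D,E} → run D
t=12: ready={C,D,E} → run D
t=13: ready={C,D,E} → run D
t=14: ready={C,D,E} → run D
t=15: ready={C,D,E} → run D
t=16: ready={C,E} → run E
t=17: ready={C,E} → run E
t=18: ready={C} → run C
t=19: ready={C} → run C
t=20: ready={C} → run C
t=21: ready={C} → run C
t=22: ready={C} → run C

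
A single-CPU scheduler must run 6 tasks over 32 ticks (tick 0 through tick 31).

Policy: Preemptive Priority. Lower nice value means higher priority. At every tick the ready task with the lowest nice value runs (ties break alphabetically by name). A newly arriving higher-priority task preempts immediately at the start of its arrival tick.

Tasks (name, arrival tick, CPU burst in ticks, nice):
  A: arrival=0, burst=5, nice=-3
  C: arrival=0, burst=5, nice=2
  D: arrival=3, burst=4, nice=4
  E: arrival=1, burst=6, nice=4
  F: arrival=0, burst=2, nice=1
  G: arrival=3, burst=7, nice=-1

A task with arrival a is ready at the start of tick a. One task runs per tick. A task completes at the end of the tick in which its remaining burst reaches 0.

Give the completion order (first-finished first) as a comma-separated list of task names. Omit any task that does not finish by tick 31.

completion order = A, G, F, C, D, E

t=0: ready={A,C,F} → run A
t=1: ready={A,C,E,F} → run A
t=2: ready={A,C,E,F} → run A
t=3: ready={A,C,D,E,F,G} → run A
t=4: ready={A,C,D,E,F,G} → run A
t=5: ready={C,D,E,F,G} → run G
t=6: ready={C,D,E,F,G} → run G
t=7: ready={C,D,E,F,G} → run G
t=8: ready={C,D,E,F,G} → run G
t=9: ready={C,D,E,F,G} → run G
t=10: ready={C,D,E,F,G} → run G
t=11: ready={C,D,E,F,G} → run G
t=12: ready={C,D,E,F} → run F
t=13: ready={C,D,E,F} → run F
t=14: ready={C,D,E} → run C
t=15: ready={C,D,E} → run C
t=16: ready={C,D,E} → run C
t=17: ready={C,D,E} → run C
t=18: ready={C,D,E} → run C
t=19: ready={D,E} → run D
t=20: ready={D,E} → run D
t=21: ready={D,E} → run D
t=22: ready={D,E} → run D
t=23: ready={E} → run E
t=24: ready={E} → run E
t=25: ready={E} → run E
t=26: ready={E} → run E
t=27: ready={E} → run E
t=28: ready={E} → run E
t=29: (idle)
t=30: (idle)
t=31: (idle)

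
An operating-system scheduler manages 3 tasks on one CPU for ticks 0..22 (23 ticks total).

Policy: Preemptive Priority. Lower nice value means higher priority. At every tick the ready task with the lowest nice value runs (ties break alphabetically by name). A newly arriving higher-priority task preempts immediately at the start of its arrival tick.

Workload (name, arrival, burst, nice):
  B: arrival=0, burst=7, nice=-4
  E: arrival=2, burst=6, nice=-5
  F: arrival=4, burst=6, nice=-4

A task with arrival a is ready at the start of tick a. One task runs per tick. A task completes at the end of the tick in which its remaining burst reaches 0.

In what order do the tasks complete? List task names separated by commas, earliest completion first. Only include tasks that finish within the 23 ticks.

completion order = E, B, F

t=0: ready={B} → run B
t=1: ready={B} → run B
t=2: ready={B,E} → run E
t=3: ready={B,E} → run E
t=4: ready={B,E,F} → run E
t=5: ready={B,E,F} → run E
t=6: ready={B,E,F} → run E
t=7: ready={B,E,F} → run E
t=8: ready={B,F} → run B
t=9: ready={B,F} → run B
t=10: ready={B,F} → run B
t=11: ready={B,F} → run B
t=12: ready={B,F} → run B
t=13: ready={F} → run F
t=14: ready={F} → run F
t=15: ready={F} → run F
t=16: ready={F} → run F
t=17: ready={F} → run F
t=18: ready={F} → run F
t=19: (idle)
t=20: (idle)
t=21: (idle)
t=22: (idle)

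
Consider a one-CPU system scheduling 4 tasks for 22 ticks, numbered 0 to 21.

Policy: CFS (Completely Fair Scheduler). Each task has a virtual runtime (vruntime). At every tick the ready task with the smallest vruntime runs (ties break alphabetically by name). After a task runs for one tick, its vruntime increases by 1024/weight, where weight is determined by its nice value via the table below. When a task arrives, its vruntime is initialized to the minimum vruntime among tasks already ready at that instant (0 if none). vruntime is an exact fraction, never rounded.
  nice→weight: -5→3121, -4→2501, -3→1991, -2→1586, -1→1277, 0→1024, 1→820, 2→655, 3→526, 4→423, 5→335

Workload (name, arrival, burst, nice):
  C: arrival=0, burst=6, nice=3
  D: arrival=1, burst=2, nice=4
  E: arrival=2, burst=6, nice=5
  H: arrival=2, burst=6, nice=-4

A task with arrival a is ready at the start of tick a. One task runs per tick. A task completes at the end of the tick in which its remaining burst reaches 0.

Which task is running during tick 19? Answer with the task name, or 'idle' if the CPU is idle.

t=0: vr[C=0] → run C
t=1: vr[C=512/263 D=512/263] → run C
t=2: vr[C=1024/263 D=512/263 E=512/263 H=512/263] → run D
t=3: vr[C=1024/263 D=485888/111249 E=512/263 H=512/263] → run E
t=4: vr[C=1024/263 D=485888/111249 E=440832/88105 H=512/263] → run H
t=5: vr[C=1024/263 D=485888/111249 E=440832/88105 H=1549824/657763] → run H
t=6: vr[C=1024/263 D=485888/111249 E=440832/88105 H=1819136/657763] → run H
t=7: vr[C=1024/263 D=485888/111249 E=440832/88105 H=2088448/657763] → run H
t=8: vr[C=1024/263 D=485888/111249 E=440832/88105 H=2357760/657763] → run H
t=9: vr[C=1024/263 D=485888/111249 E=440832/88105 H=2627072/657763] → run C
t=10: vr[C=1536/263 D=485888/111249 E=440832/88105 H=2627072/657763] → run H
t=11: vr[C=1536/263 D=485888/111249 E=440832/88105] → run D
t=12: vr[C=1536/263 E=440832/88105] → run E
t=13: vr[C=1536/263 E=710144/88105] → run C
t=14: vr[C=2048/263 E=710144/88105] → run C
t=15: vr[C=2560/263 E=710144/88105] → run E
t=16: vr[C=2560/263 E=979456/88105] → run C
t=17: vr[E=979456/88105] → run E
t=18: vr[E=1248768/88105] → run E
t=19: vr[E=303616/17621] → run E
t=20: (idle)
t=21: (idle)

running at tick 19 = E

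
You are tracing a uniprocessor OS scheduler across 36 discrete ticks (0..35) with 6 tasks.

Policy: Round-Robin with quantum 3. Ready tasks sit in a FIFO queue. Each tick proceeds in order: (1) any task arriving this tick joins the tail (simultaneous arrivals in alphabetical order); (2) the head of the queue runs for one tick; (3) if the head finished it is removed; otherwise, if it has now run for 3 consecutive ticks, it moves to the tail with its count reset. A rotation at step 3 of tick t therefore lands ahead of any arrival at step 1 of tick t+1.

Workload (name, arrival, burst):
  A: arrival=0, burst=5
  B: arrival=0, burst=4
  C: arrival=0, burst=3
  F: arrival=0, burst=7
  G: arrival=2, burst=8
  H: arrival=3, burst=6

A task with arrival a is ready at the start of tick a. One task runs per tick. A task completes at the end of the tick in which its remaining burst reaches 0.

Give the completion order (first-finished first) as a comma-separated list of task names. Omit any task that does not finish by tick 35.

completion order = C, A, B, H, F, G

t=0: queue=[A,B,C,F] q_used=0 → run A
t=1: queue=[A,B,C,F] q_used=1 → run A
t=2: queue=[A,B,C,F,G] q_used=2 → run A
t=3: queue=[B,C,F,G,A,H] q_used=0 → run B
t=4: queue=[B,C,F,G,A,H] q_used=1 → run B
t=5: queue=[B,C,F,G,A,H] q_used=2 → run B
t=6: queue=[C,F,G,A,H,B] q_used=0 → run C
t=7: queue=[C,F,G,A,H,B] q_used=1 → run C
t=8: queue=[C,F,G,A,H,B] q_used=2 → run C
t=9: queue=[F,G,A,H,B] q_used=0 → run F
t=10: queue=[F,G,A,H,B] q_used=1 → run F
t=11: queue=[F,G,A,H,B] q_used=2 → run F
t=12: queue=[G,A,H,B,F] q_used=0 → run G
t=13: queue=[G,A,H,B,F] q_used=1 → run G
t=14: queue=[G,A,H,B,F] q_used=2 → run G
t=15: queue=[A,H,B,F,G] q_used=0 → run A
t=16: queue=[A,H,B,F,G] q_used=1 → run A
t=17: queue=[H,B,F,G] q_used=0 → run H
t=18: queue=[H,B,F,G] q_used=1 → run H
t=19: queue=[H,B,F,G] q_used=2 → run H
t=20: queue=[B,F,G,H] q_used=0 → run B
t=21: queue=[F,G,H] q_used=0 → run F
t=22: queue=[F,G,H] q_used=1 → run F
t=23: queue=[F,G,H] q_used=2 → run F
t=24: queue=[G,H,F] q_used=0 → run G
t=25: queue=[G,H,F] q_used=1 → run G
t=26: queue=[G,H,F] q_used=2 → run G
t=27: queue=[H,F,G] q_used=0 → run H
t=28: queue=[H,F,G] q_used=1 → run H
t=29: queue=[H,F,G] q_used=2 → run H
t=30: queue=[F,G] q_used=0 → run F
t=31: queue=[G] q_used=0 → run G
t=32: queue=[G] q_used=1 → run G
t=33: (idle)
t=34: (idle)
t=35: (idle)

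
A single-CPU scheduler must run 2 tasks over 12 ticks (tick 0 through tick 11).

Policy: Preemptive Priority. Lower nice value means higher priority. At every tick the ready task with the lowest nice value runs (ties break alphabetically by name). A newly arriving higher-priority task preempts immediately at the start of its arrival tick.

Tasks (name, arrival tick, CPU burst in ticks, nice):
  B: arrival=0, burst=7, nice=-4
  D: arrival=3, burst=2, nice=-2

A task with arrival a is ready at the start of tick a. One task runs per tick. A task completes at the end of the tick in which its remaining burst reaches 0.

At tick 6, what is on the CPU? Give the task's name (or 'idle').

t=0: ready={B} → run B
t=1: ready={B} → run B
t=2: ready={B} → run B
t=3: ready={B,D} → run B
t=4: ready={B,D} → run B
t=5: ready={B,D} → run B
t=6: ready={B,D} → run B
t=7: ready={D} → run D
t=8: ready={D} → run D
t=9: (idle)
t=10: (idle)
t=11: (idle)

running at tick 6 = B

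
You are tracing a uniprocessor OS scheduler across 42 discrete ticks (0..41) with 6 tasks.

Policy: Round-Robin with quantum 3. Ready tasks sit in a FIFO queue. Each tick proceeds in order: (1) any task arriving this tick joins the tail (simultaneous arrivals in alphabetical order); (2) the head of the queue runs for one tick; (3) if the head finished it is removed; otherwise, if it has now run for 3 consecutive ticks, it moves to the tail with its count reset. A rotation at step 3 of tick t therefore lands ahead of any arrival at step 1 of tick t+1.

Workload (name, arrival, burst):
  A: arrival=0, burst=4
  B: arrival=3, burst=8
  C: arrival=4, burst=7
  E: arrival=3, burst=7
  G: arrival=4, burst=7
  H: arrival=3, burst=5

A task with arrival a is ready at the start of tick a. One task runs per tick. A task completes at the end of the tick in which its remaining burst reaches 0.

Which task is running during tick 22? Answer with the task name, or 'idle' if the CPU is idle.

running at tick 22 = E

t=0: queue=[A] q_used=0 → run A
t=1: queue=[A] q_used=1 → run A
t=2: queue=[A] q_used=2 → run A
t=3: queue=[A,B,E,H] q_used=0 → run A
t=4: queue=[B,E,H,C,G] q_used=0 → run B
t=5: queue=[B,E,H,C,G] q_used=1 → run B
t=6: queue=[B,E,H,C,G] q_used=2 → run B
t=7: queue=[E,H,C,G,B] q_used=0 → run E
t=8: queue=[E,H,C,G,B] q_used=1 → run E
t=9: queue=[E,H,C,G,B] q_used=2 → run E
t=10: queue=[H,C,G,B,E] q_used=0 → run H
t=11: queue=[H,C,G,B,E] q_used=1 → run H
t=12: queue=[H,C,G,B,E] q_used=2 → run H
t=13: queue=[C,G,B,E,H] q_used=0 → run C
t=14: queue=[C,G,B,E,H] q_used=1 → run C
t=15: queue=[C,G,B,E,H] q_used=2 → run C
t=16: queue=[G,B,E,H,C] q_used=0 → run G
t=17: queue=[G,B,E,H,C] q_used=1 → run G
t=18: queue=[G,B,E,H,C] q_used=2 → run G
t=19: queue=[B,E,H,C,G] q_used=0 → run B
t=20: queue=[B,E,H,C,G] q_used=1 → run B
t=21: queue=[B,E,H,C,G] q_used=2 → run B
t=22: queue=[E,H,C,G,B] q_used=0 → run E
t=23: queue=[E,H,C,G,B] q_used=1 → run E
t=24: queue=[E,H,C,G,B] q_used=2 → run E
t=25: queue=[H,C,G,B,E] q_used=0 → run H
t=26: queue=[H,C,G,B,E] q_used=1 → run H
t=27: queue=[C,G,B,E] q_used=0 → run C
t=28: queue=[C,G,B,E] q_used=1 → run C
t=29: queue=[C,G,B,E] q_used=2 → run C
t=30: queue=[G,B,E,C] q_used=0 → run G
t=31: queue=[G,B,E,C] q_used=1 → run G
t=32: queue=[G,B,E,C] q_used=2 → run G
t=33: queue=[B,E,C,G] q_used=0 → run B
t=34: queue=[B,E,C,G] q_used=1 → run B
t=35: queue=[E,C,G] q_used=0 → run E
t=36: queue=[C,G] q_used=0 → run C
t=37: queue=[G] q_used=0 → run G
t=38: (idle)
t=39: (idle)
t=40: (idle)
t=41: (idle)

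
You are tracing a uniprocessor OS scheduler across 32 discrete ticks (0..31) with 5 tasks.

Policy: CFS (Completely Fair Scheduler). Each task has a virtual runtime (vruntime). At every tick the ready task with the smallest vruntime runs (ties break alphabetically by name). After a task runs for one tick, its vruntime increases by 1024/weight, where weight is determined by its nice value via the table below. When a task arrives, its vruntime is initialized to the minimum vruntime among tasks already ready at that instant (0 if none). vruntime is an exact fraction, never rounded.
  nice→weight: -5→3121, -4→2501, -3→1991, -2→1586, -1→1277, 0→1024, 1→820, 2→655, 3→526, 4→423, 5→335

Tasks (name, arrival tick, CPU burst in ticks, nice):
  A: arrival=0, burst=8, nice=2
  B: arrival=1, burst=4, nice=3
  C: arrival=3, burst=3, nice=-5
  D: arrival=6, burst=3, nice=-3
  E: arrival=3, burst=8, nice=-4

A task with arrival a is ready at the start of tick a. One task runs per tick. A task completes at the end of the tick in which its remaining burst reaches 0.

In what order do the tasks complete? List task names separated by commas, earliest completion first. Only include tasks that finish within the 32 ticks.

t=0: vr[A=0] → run A
t=1: vr[A=1024/655 B=1024/655] → run A
t=2: vr[A=2048/655 B=1024/655] → run B
t=3: vr[A=2048/655 B=604672/172265 C=2048/655 E=2048/655] → run A
t=4: vr[A=3072/655 B=604672/172265 C=2048/655 E=2048/655] → run C
t=5: vr[A=3072/655 B=604672/172265 C=7062528/2044255 E=2048/655] → run E
t=6: vr[A=3072/655 B=604672/172265 C=7062528/2044255 D=7062528/2044255 E=5792768/1638155] → run C
t=7: vr[A=3072/655 B=604672/172265 C=7733248/2044255 D=7062528/2044255 E=5792768/1638155] → run D
t=8: vr[A=3072/655 B=604672/172265 C=7733248/2044255 D=16154810368/4070111705 E=5792768/1638155] → run B
t=9: vr[A=3072/655 B=940032/172265 C=7733248/2044255 D=16154810368/4070111705 E=5792768/1638155] → run E
t=10: vr[A=3072/655 B=940032/172265 C=7733248/2044255 D=16154810368/4070111705 E=6463488/1638155] → run C
t=11: vr[A=3072/655 B=940032/172265 D=16154810368/4070111705 E=6463488/1638155] → run E
t=12: vr[A=3072/655 B=940032/172265 D=16154810368/4070111705 E=7134208/1638155] → run D
t=13: vr[A=3072/655 B=940032/172265 D=18248127488/4070111705 E=7134208/1638155] → run E
t=14: vr[A=3072/655 B=940032/172265 D=18248127488/4070111705 E=7804928/1638155] → run D
t=15: vr[A=3072/655 B=940032/172265 E=7804928/1638155] → run A
t=16: vr[A=4096/655 B=940032/172265 E=7804928/1638155] → run E
t=17: vr[A=4096/655 B=940032/172265 E=8475648/1638155] → run E
t=18: vr[A=4096/655 B=940032/172265 E=9146368/1638155] → run B
t=19: vr[A=4096/655 B=1275392/172265 E=9146368/1638155] → run E
t=20: vr[A=4096/655 B=1275392/172265 E=9817088/1638155] → run E
t=21: vr[A=4096/655 B=1275392/172265] → run A
t=22: vr[A=1024/131 B=1275392/172265] → run B
t=23: vr[A=1024/131] → run A
t=24: vr[A=6144/655] → run A
t=25: vr[A=7168/655] → run A
t=26: (idle)
t=27: (idle)
t=28: (idle)
t=29: (idle)
t=30: (idle)
t=31: (idle)

completion order = C, D, E, B, A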